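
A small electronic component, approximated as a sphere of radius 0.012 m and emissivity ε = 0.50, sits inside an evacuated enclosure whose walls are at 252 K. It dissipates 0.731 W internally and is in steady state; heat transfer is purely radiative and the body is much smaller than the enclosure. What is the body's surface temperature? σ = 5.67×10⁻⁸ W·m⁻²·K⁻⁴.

For a small grey body in a large enclosure, net radiated power = εσA(T⁴ − T_w⁴).
Steady state: P = εσA(T⁴ − T_w⁴) with A = 4πr² = 0.001810 m².
T⁴ = P/(εσA) + T_w⁴ = 0.731/(0.50·5.67×10⁻⁸·0.001810) + (252)⁴
    = 1.425×10¹⁰ + 4.033×10⁹ = 1.828×10¹⁰ K⁴.

T ≈ 368 K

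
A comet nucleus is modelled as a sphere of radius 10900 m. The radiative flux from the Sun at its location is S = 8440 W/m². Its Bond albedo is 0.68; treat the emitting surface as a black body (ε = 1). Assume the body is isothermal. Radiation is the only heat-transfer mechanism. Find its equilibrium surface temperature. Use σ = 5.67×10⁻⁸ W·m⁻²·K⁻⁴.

T ≈ 330 K

At equilibrium, absorbed power = emitted power.
Absorbing cross-section = πr² = 3.733×10⁸ m²; emitting surface = 4πr² = 1.493×10⁹ m² (ratio 4).
(1−a)S·A_cross = εσ·A_surf·T⁴  ⇒  T⁴ = (1−a)S/(4σ).
T⁴ = 0.320·8440/(4·5.67×10⁻⁸) = 1.191×10¹⁰ K⁴.
T = (1.191×10¹⁰)^(1/4).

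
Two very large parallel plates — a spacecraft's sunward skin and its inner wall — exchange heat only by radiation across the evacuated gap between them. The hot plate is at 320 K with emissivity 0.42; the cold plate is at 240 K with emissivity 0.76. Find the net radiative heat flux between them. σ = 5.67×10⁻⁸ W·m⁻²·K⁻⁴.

q ≈ 151 W/m²

For two infinite grey parallel plates, q = σ(T₁⁴ − T₂⁴)/(1/ε₁ + 1/ε₂ − 1).
T₁⁴ − T₂⁴ = 1.049×10¹⁰ − 3.318×10⁹ = 7.168×10⁹ K⁴.
1/ε₁ + 1/ε₂ − 1 = 2.381 + 1.316 − 1 = 2.697.
q = 5.67×10⁻⁸ × 7.168×10⁹ / 2.697.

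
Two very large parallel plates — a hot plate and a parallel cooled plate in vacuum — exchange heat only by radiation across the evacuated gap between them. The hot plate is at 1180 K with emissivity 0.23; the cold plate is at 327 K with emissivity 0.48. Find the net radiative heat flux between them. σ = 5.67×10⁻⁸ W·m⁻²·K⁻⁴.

For two infinite grey parallel plates, q = σ(T₁⁴ − T₂⁴)/(1/ε₁ + 1/ε₂ − 1).
T₁⁴ − T₂⁴ = 1.939×10¹² − 1.143×10¹⁰ = 1.927×10¹² K⁴.
1/ε₁ + 1/ε₂ − 1 = 4.348 + 2.083 − 1 = 5.431.
q = 5.67×10⁻⁸ × 1.927×10¹² / 5.431.

q ≈ 20100 W/m²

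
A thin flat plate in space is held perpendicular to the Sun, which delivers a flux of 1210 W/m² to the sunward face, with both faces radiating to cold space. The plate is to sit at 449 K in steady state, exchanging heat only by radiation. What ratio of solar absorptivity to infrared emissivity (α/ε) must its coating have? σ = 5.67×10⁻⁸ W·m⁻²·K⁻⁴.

α/ε ≈ 3.81

Balance: αS·A = εσ·2A·T⁴ ⇒ α/ε = 2σT⁴/S.
α/ε = 2·5.67×10⁻⁸·(449)⁴/1210 = 2·5.67×10⁻⁸·4.064×10¹⁰/1210.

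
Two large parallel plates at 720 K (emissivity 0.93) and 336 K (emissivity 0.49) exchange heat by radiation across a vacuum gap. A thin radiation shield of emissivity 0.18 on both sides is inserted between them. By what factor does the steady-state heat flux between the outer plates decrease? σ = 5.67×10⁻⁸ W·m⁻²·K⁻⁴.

factor ≈ 5.78

Without shield: q₀ = σΔ(T⁴)/(1/ε₁+1/ε₂−1) with denominator 2.116.
With shield the two gaps are in series; the resistances add: (1/ε₁+1/ε_s−1)+(1/ε_s+1/ε₂−1) = 5.631+6.596 = 12.23.
Heat-flux ratio q₀/q = 12.23/2.116.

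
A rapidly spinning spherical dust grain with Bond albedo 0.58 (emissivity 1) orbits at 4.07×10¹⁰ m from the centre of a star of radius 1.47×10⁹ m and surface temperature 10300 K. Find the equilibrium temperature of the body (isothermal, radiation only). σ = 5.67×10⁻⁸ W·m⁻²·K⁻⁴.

T ≈ 1110 K

The star's surface emits σT_*⁴; at distance d the flux is S = σT_*⁴(R_*/d)².
S = 5.67×10⁻⁸·(10300)⁴·(1.47×10⁹/4.07×10¹⁰)² = 8.325×10⁵ W/m².
For an isothermal sphere T⁴ = (1−a)S/(4σ) = 1.542×10¹² K⁴.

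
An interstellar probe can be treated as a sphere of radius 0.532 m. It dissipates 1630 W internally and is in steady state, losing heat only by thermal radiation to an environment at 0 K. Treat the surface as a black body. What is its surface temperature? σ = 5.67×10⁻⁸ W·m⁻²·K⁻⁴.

T ≈ 300 K

Steady state: internal power = radiated power, P = εσA T⁴.
Radiating area A = 4πr² = 3.557 m².
T⁴ = P/(εσA) = 1630/(1.0·5.67×10⁻⁸·3.557) = 8.083×10⁹ K⁴.
T = (8.083×10⁹)^(1/4).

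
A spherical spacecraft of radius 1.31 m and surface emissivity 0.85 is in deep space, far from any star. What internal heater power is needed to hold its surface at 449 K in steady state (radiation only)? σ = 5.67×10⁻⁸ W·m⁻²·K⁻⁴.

P = εσ·4πr²·T⁴.
4πr² = 21.57 m²; T⁴ = 4.064×10¹⁰ K⁴.
P = 0.85·5.67×10⁻⁸·21.57·4.064×10¹⁰.

P ≈ 42200 W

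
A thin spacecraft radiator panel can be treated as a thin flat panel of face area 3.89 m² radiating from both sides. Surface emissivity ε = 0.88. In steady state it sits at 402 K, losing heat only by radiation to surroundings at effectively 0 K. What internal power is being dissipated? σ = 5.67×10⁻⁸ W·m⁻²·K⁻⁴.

P ≈ 10100 W

Steady state: P = εσA T⁴.
A = 2·3.89 = 7.780 m²; T⁴ = (402)⁴ = 2.612×10¹⁰ K⁴.
P = 0.88 × 5.67×10⁻⁸ × 7.780 × 2.612×10¹⁰.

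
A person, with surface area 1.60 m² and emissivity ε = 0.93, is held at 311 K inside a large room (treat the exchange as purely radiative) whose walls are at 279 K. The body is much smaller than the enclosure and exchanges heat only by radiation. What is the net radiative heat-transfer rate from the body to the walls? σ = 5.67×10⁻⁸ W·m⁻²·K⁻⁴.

For a small grey body in a large enclosure: P_net = εσA(T_body⁴ − T_wall⁴).
A = 1.60 m²; T_body⁴ − T_wall⁴ = 9.355×10⁹ − 6.059×10⁹ = 3.296×10⁹ K⁴.
|P_net| = 0.93·5.67×10⁻⁸·1.600·3.296×10⁹.

P_net ≈ 278 W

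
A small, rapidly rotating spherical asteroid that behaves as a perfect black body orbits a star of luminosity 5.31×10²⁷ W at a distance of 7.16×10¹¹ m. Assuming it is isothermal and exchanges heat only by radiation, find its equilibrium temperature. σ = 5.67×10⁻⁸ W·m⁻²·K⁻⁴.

T ≈ 246 K

First find the stellar flux at distance d: S = L/(4πd²) = 5.31×10²⁷/(4π·(7.16×10¹¹)²) = 824.2 W/m².
For an isothermal sphere, absorbed (1−a)S·πr² = emitted σ·4πr²·T⁴, so T⁴ = (1−a)S/(4σ).
T⁴ = 1.00·824.2/(4·5.67×10⁻⁸) = 3.634×10⁹ K⁴.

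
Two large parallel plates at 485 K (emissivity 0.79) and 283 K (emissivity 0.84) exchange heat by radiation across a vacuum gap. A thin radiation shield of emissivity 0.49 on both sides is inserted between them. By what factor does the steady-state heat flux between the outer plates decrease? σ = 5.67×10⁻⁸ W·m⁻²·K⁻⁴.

factor ≈ 3.12

Without shield: q₀ = σΔ(T⁴)/(1/ε₁+1/ε₂−1) with denominator 1.456.
With shield the two gaps are in series; the resistances add: (1/ε₁+1/ε_s−1)+(1/ε_s+1/ε₂−1) = 2.307+2.231 = 4.538.
Heat-flux ratio q₀/q = 4.538/1.456.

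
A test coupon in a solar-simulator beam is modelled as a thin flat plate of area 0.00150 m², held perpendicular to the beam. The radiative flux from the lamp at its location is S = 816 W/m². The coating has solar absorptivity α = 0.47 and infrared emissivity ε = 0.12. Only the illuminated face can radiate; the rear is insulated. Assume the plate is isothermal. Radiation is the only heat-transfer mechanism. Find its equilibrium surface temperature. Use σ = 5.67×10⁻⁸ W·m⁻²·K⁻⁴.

T ≈ 487 K

At equilibrium, absorbed power = emitted power.
Absorbing cross-section = A = 0.001500 m²; emitting surface = A = 0.001500 m² (ratio 1).
αS·A_cross = εσ·A_surf·T⁴  ⇒  T⁴ = αS/(ε·1σ).
T⁴ = 0.470·816/(0.12·1·5.67×10⁻⁸) = 5.637×10¹⁰ K⁴.
T = (5.637×10¹⁰)^(1/4).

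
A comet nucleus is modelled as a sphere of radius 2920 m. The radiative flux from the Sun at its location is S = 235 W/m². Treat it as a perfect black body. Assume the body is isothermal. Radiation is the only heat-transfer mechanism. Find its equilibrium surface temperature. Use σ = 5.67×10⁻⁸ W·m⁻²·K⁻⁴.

At equilibrium, absorbed power = emitted power.
Absorbing cross-section = πr² = 2.679×10⁷ m²; emitting surface = 4πr² = 1.071×10⁸ m² (ratio 4).
S·A_cross = εσ·A_surf·T⁴  ⇒  T⁴ = S/(4σ).
T⁴ = 1.00·235/(4·5.67×10⁻⁸) = 1.036×10⁹ K⁴.
T = (1.036×10⁹)^(1/4).

T ≈ 179 K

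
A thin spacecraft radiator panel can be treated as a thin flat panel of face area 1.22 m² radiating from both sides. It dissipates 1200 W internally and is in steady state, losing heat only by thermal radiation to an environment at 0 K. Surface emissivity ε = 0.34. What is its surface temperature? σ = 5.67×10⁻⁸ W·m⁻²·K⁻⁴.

T ≈ 400 K

Steady state: internal power = radiated power, P = εσA T⁴.
Radiating area A = 2·1.22 = 2.440 m².
T⁴ = P/(εσA) = 1200/(0.34·5.67×10⁻⁸·2.440) = 2.551×10¹⁰ K⁴.
T = (2.551×10¹⁰)^(1/4).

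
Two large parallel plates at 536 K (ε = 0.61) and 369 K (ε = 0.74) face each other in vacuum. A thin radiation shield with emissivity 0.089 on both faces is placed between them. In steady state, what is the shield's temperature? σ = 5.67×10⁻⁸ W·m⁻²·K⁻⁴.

T_s ≈ 473 K

In steady state the net flux on the hot side equals that on the cold side.
σ(T₁⁴−T_s⁴)/D₁ = σ(T_s⁴−T₂⁴)/D₂, with D₁ = 1/ε₁+1/ε_s−1 = 11.88, D₂ = 1/ε_s+1/ε₂−1 = 11.59.
Solve for T_s⁴: T_s⁴ = (D₂·T₁⁴ + D₁·T₂⁴)/(D₁+D₂) = 5.015×10¹⁰ K⁴.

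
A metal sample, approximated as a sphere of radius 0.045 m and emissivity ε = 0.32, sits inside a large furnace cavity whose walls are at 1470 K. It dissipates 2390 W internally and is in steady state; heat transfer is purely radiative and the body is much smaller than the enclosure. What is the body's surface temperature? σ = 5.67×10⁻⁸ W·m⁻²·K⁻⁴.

For a small grey body in a large enclosure, net radiated power = εσA(T⁴ − T_w⁴).
Steady state: P = εσA(T⁴ − T_w⁴) with A = 4πr² = 0.02545 m².
T⁴ = P/(εσA) + T_w⁴ = 2390/(0.32·5.67×10⁻⁸·0.02545) + (1470)⁴
    = 5.176×10¹² + 4.669×10¹² = 9.846×10¹² K⁴.

T ≈ 1770 K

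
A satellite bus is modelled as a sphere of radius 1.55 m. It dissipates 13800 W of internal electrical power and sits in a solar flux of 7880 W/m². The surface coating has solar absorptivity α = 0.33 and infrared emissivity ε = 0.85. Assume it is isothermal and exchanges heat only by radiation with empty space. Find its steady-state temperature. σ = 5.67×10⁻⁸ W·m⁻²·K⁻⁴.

T ≈ 389 K

At steady state, absorbed solar power + internal power = radiated power.
Absorbed: α·S·A_cross = 0.33·7880·7.548 = 19630 W (cross-section πr²).
Total input = 19630 + 13800 = 33430 W.
Radiated: εσ·A_surf·T⁴ with A_surf = 4πr² = 30.19 m².
T⁴ = 33430/(0.85·5.67×10⁻⁸·30.19) = 2.297×10¹⁰ K⁴.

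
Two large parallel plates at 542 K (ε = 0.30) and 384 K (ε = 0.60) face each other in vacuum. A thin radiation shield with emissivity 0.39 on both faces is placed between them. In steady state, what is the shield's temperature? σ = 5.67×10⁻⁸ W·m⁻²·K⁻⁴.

T_s ≈ 467 K

In steady state the net flux on the hot side equals that on the cold side.
σ(T₁⁴−T_s⁴)/D₁ = σ(T_s⁴−T₂⁴)/D₂, with D₁ = 1/ε₁+1/ε_s−1 = 4.897, D₂ = 1/ε_s+1/ε₂−1 = 3.231.
Solve for T_s⁴: T_s⁴ = (D₂·T₁⁴ + D₁·T₂⁴)/(D₁+D₂) = 4.740×10¹⁰ K⁴.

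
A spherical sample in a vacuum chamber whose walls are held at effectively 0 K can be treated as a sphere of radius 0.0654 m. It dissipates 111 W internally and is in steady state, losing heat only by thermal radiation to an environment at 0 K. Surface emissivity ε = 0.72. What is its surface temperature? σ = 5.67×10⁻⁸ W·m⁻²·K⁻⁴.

Steady state: internal power = radiated power, P = εσA T⁴.
Radiating area A = 4πr² = 0.05375 m².
T⁴ = P/(εσA) = 111/(0.72·5.67×10⁻⁸·0.05375) = 5.059×10¹⁰ K⁴.
T = (5.059×10¹⁰)^(1/4).

T ≈ 474 K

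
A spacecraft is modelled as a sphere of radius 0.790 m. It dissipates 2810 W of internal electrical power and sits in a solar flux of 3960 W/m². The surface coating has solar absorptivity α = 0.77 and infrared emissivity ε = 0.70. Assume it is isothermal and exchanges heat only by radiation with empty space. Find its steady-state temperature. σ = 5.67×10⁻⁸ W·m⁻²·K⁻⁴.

At steady state, absorbed solar power + internal power = radiated power.
Absorbed: α·S·A_cross = 0.77·3960·1.961 = 5978 W (cross-section πr²).
Total input = 5978 + 2810 = 8788 W.
Radiated: εσ·A_surf·T⁴ with A_surf = 4πr² = 7.843 m².
T⁴ = 8788/(0.70·5.67×10⁻⁸·7.843) = 2.823×10¹⁰ K⁴.

T ≈ 410 K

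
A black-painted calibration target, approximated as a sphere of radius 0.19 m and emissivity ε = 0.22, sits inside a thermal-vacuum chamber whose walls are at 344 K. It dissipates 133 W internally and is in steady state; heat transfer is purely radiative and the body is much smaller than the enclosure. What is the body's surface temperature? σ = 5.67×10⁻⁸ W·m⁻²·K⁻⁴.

T ≈ 440 K

For a small grey body in a large enclosure, net radiated power = εσA(T⁴ − T_w⁴).
Steady state: P = εσA(T⁴ − T_w⁴) with A = 4πr² = 0.4536 m².
T⁴ = P/(εσA) + T_w⁴ = 133/(0.22·5.67×10⁻⁸·0.4536) + (344)⁴
    = 2.350×10¹⁰ + 1.400×10¹⁰ = 3.751×10¹⁰ K⁴.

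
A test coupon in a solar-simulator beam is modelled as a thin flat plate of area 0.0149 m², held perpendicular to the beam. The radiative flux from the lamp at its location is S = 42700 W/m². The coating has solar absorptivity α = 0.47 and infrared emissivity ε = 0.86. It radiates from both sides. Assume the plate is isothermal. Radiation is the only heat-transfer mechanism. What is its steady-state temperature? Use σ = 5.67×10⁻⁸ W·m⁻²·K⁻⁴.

At equilibrium, absorbed power = emitted power.
Absorbing cross-section = A = 0.01490 m²; emitting surface = 2A = 0.02980 m² (ratio 2).
αS·A_cross = εσ·A_surf·T⁴  ⇒  T⁴ = αS/(ε·2σ).
T⁴ = 0.470·42700/(0.86·2·5.67×10⁻⁸) = 2.058×10¹¹ K⁴.
T = (2.058×10¹¹)^(1/4).

T ≈ 674 K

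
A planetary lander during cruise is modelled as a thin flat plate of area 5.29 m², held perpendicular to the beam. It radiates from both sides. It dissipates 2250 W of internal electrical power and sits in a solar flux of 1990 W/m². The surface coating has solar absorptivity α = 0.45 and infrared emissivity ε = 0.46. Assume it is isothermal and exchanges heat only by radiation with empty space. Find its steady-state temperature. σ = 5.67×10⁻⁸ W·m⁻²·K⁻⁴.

At steady state, absorbed solar power + internal power = radiated power.
Absorbed: α·S·A_cross = 0.45·1990·5.290 = 4737 W (cross-section A).
Total input = 4737 + 2250 = 6987 W.
Radiated: εσ·A_surf·T⁴ with A_surf = 2A = 10.58 m².
T⁴ = 6987/(0.46·5.67×10⁻⁸·10.58) = 2.532×10¹⁰ K⁴.

T ≈ 399 K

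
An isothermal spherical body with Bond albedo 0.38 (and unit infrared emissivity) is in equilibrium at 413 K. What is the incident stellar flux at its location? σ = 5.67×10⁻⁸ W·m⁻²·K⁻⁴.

(1−a)S·πr² = σ·4πr²·T⁴ ⇒ S = 4σT⁴/(1−a).
S = 4·5.67×10⁻⁸·2.909×10¹⁰/0.620.

S ≈ 10600 W/m²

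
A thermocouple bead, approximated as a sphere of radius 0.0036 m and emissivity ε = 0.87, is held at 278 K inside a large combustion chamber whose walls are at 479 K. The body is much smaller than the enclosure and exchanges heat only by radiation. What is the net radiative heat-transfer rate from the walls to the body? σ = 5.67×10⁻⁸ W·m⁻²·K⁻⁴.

P_net ≈ 0.375 W

For a small grey body in a large enclosure: P_net = εσA(T_body⁴ − T_wall⁴).
A = 4πr² = 1.629×10⁻⁴ m²; T_body⁴ − T_wall⁴ = 5.973×10⁹ − 5.264×10¹⁰ = -4.667×10¹⁰ K⁴.
|P_net| = 0.87·5.67×10⁻⁸·1.629×10⁻⁴·4.667×10¹⁰.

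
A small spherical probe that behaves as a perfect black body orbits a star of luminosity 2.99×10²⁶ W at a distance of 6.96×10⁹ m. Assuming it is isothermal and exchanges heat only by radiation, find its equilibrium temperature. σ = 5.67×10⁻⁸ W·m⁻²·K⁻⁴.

First find the stellar flux at distance d: S = L/(4πd²) = 2.99×10²⁶/(4π·(6.96×10⁹)²) = 4.912×10⁵ W/m².
For an isothermal sphere, absorbed (1−a)S·πr² = emitted σ·4πr²·T⁴, so T⁴ = (1−a)S/(4σ).
T⁴ = 1.00·4.912×10⁵/(4·5.67×10⁻⁸) = 2.166×10¹² K⁴.

T ≈ 1210 K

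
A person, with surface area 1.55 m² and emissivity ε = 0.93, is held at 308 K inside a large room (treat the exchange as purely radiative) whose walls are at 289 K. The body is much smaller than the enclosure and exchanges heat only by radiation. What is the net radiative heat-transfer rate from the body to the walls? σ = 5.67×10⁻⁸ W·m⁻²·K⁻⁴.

For a small grey body in a large enclosure: P_net = εσA(T_body⁴ − T_wall⁴).
A = 1.55 m²; T_body⁴ − T_wall⁴ = 8.999×10⁹ − 6.976×10⁹ = 2.023×10⁹ K⁴.
|P_net| = 0.93·5.67×10⁻⁸·1.550·2.023×10⁹.

P_net ≈ 165 W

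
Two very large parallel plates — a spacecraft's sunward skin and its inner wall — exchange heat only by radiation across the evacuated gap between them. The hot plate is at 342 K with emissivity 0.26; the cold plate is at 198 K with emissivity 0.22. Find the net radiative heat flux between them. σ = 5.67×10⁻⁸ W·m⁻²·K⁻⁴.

For two infinite grey parallel plates, q = σ(T₁⁴ − T₂⁴)/(1/ε₁ + 1/ε₂ − 1).
T₁⁴ − T₂⁴ = 1.368×10¹⁰ − 1.537×10⁹ = 1.214×10¹⁰ K⁴.
1/ε₁ + 1/ε₂ − 1 = 3.846 + 4.545 − 1 = 7.392.
q = 5.67×10⁻⁸ × 1.214×10¹⁰ / 7.392.

q ≈ 93.2 W/m²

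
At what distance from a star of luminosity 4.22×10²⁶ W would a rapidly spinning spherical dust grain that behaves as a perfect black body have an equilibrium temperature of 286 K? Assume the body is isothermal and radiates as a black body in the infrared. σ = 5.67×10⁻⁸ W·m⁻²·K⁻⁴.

For an isothermal black-emitting sphere, (1−a)S·πr² = σ·4πr²·T⁴ ⇒ S = 4σT⁴/(1−a).
S = 4·5.67×10⁻⁸·(286)⁴/1.00 = 1517 W/m².
Flux falls as S = L/(4πd²), so d = √(L/(4πS)) = √(4.22×10²⁶/(4π·1517)).

d ≈ 1.49×10¹¹ m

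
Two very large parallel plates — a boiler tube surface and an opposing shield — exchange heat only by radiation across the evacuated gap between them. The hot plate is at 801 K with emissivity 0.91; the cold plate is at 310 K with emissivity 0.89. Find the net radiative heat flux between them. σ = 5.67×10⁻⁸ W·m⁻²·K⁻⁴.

q ≈ 18700 W/m²

For two infinite grey parallel plates, q = σ(T₁⁴ − T₂⁴)/(1/ε₁ + 1/ε₂ − 1).
T₁⁴ − T₂⁴ = 4.117×10¹¹ − 9.235×10⁹ = 4.024×10¹¹ K⁴.
1/ε₁ + 1/ε₂ − 1 = 1.099 + 1.124 − 1 = 1.222.
q = 5.67×10⁻⁸ × 4.024×10¹¹ / 1.222.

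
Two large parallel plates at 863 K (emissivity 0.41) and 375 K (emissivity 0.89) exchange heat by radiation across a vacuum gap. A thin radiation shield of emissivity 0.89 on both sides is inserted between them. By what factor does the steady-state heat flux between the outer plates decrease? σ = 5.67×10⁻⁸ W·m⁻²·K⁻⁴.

Without shield: q₀ = σΔ(T⁴)/(1/ε₁+1/ε₂−1) with denominator 2.563.
With shield the two gaps are in series; the resistances add: (1/ε₁+1/ε_s−1)+(1/ε_s+1/ε₂−1) = 2.563+1.247 = 3.810.
Heat-flux ratio q₀/q = 3.810/2.563.

factor ≈ 1.49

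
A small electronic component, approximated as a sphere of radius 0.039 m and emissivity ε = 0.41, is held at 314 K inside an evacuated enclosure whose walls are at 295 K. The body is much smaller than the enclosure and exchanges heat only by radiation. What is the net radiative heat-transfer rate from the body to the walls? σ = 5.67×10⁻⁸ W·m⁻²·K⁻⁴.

P_net ≈ 0.954 W

For a small grey body in a large enclosure: P_net = εσA(T_body⁴ − T_wall⁴).
A = 4πr² = 0.01911 m²; T_body⁴ − T_wall⁴ = 9.721×10⁹ − 7.573×10⁹ = 2.148×10⁹ K⁴.
|P_net| = 0.41·5.67×10⁻⁸·0.01911·2.148×10⁹.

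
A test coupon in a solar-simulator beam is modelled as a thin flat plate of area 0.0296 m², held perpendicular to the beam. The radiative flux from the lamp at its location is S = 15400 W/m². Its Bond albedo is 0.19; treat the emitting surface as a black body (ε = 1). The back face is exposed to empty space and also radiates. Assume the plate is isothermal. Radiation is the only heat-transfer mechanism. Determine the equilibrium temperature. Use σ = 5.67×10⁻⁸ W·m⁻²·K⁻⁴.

At equilibrium, absorbed power = emitted power.
Absorbing cross-section = A = 0.02960 m²; emitting surface = 2A = 0.05920 m² (ratio 2).
(1−a)S·A_cross = εσ·A_surf·T⁴  ⇒  T⁴ = (1−a)S/(2σ).
T⁴ = 0.810·15400/(2·5.67×10⁻⁸) = 1.100×10¹¹ K⁴.
T = (1.100×10¹¹)^(1/4).

T ≈ 576 K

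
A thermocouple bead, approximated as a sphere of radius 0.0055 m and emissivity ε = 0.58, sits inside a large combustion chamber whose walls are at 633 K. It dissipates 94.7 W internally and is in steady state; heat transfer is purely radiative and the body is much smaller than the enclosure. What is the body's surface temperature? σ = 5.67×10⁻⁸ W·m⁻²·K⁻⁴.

T ≈ 1670 K

For a small grey body in a large enclosure, net radiated power = εσA(T⁴ − T_w⁴).
Steady state: P = εσA(T⁴ − T_w⁴) with A = 4πr² = 3.801×10⁻⁴ m².
T⁴ = P/(εσA) + T_w⁴ = 94.7/(0.58·5.67×10⁻⁸·3.801×10⁻⁴) + (633)⁴
    = 7.575×10¹² + 1.606×10¹¹ = 7.736×10¹² K⁴.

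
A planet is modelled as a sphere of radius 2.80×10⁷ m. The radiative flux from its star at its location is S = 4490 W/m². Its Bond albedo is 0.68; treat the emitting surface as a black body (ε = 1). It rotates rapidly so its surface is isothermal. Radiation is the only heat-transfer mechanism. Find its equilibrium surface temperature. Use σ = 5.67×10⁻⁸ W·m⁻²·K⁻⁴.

At equilibrium, absorbed power = emitted power.
Absorbing cross-section = πr² = 2.463×10¹⁵ m²; emitting surface = 4πr² = 9.852×10¹⁵ m² (ratio 4).
(1−a)S·A_cross = εσ·A_surf·T⁴  ⇒  T⁴ = (1−a)S/(4σ).
T⁴ = 0.320·4490/(4·5.67×10⁻⁸) = 6.335×10⁹ K⁴.
T = (6.335×10⁹)^(1/4).

T ≈ 282 K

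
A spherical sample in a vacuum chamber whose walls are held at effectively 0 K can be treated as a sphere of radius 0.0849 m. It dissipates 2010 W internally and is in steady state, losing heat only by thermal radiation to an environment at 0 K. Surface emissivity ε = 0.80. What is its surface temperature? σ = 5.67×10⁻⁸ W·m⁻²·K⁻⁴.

Steady state: internal power = radiated power, P = εσA T⁴.
Radiating area A = 4πr² = 0.09058 m².
T⁴ = P/(εσA) = 2010/(0.80·5.67×10⁻⁸·0.09058) = 4.892×10¹¹ K⁴.
T = (4.892×10¹¹)^(1/4).

T ≈ 836 K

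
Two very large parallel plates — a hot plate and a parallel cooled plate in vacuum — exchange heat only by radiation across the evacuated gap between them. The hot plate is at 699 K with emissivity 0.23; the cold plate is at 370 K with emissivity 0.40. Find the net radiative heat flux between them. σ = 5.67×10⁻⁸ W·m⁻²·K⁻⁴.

q ≈ 2130 W/m²

For two infinite grey parallel plates, q = σ(T₁⁴ − T₂⁴)/(1/ε₁ + 1/ε₂ − 1).
T₁⁴ − T₂⁴ = 2.387×10¹¹ − 1.874×10¹⁰ = 2.200×10¹¹ K⁴.
1/ε₁ + 1/ε₂ − 1 = 4.348 + 2.500 − 1 = 5.848.
q = 5.67×10⁻⁸ × 2.200×10¹¹ / 5.848.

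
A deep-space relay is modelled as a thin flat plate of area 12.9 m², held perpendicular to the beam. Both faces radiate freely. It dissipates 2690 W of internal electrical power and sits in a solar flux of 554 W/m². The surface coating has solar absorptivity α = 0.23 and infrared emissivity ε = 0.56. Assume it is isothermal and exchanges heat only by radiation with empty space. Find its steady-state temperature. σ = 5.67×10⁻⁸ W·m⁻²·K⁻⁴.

T ≈ 270 K

At steady state, absorbed solar power + internal power = radiated power.
Absorbed: α·S·A_cross = 0.23·554·12.90 = 1644 W (cross-section A).
Total input = 1644 + 2690 = 4334 W.
Radiated: εσ·A_surf·T⁴ with A_surf = 2A = 25.80 m².
T⁴ = 4334/(0.56·5.67×10⁻⁸·25.80) = 5.290×10⁹ K⁴.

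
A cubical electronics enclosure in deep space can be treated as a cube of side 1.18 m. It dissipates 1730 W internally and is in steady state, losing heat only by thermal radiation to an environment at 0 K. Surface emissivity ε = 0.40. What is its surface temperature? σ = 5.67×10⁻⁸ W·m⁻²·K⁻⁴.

T ≈ 309 K

Steady state: internal power = radiated power, P = εσA T⁴.
Radiating area A = 6L² = 8.354 m².
T⁴ = P/(εσA) = 1730/(0.40·5.67×10⁻⁸·8.354) = 9.130×10⁹ K⁴.
T = (9.130×10⁹)^(1/4).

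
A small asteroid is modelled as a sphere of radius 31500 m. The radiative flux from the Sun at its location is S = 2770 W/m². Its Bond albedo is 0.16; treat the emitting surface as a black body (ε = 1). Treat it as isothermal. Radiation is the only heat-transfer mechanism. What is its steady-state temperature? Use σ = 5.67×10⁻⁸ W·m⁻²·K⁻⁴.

At equilibrium, absorbed power = emitted power.
Absorbing cross-section = πr² = 3.117×10⁹ m²; emitting surface = 4πr² = 1.247×10¹⁰ m² (ratio 4).
(1−a)S·A_cross = εσ·A_surf·T⁴  ⇒  T⁴ = (1−a)S/(4σ).
T⁴ = 0.840·2770/(4·5.67×10⁻⁸) = 1.026×10¹⁰ K⁴.
T = (1.026×10¹⁰)^(1/4).

T ≈ 318 K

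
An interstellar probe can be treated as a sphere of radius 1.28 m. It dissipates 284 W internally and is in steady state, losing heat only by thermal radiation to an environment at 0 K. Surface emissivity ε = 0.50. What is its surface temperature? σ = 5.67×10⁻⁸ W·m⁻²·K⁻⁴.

T ≈ 149 K

Steady state: internal power = radiated power, P = εσA T⁴.
Radiating area A = 4πr² = 20.59 m².
T⁴ = P/(εσA) = 284/(0.50·5.67×10⁻⁸·20.59) = 4.866×10⁸ K⁴.
T = (4.866×10⁸)^(1/4).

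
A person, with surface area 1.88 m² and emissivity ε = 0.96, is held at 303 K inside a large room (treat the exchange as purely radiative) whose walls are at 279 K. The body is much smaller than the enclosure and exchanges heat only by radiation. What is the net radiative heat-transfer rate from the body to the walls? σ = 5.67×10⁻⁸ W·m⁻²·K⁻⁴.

For a small grey body in a large enclosure: P_net = εσA(T_body⁴ − T_wall⁴).
A = 1.88 m²; T_body⁴ − T_wall⁴ = 8.429×10⁹ − 6.059×10⁹ = 2.370×10⁹ K⁴.
|P_net| = 0.96·5.67×10⁻⁸·1.880·2.370×10⁹.

P_net ≈ 242 W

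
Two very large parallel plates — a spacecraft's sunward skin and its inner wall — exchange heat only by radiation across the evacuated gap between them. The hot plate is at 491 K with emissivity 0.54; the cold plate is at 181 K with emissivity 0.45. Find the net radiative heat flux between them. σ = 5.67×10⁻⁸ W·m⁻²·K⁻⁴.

q ≈ 1050 W/m²

For two infinite grey parallel plates, q = σ(T₁⁴ − T₂⁴)/(1/ε₁ + 1/ε₂ − 1).
T₁⁴ − T₂⁴ = 5.812×10¹⁰ − 1.073×10⁹ = 5.705×10¹⁰ K⁴.
1/ε₁ + 1/ε₂ − 1 = 1.852 + 2.222 − 1 = 3.074.
q = 5.67×10⁻⁸ × 5.705×10¹⁰ / 3.074.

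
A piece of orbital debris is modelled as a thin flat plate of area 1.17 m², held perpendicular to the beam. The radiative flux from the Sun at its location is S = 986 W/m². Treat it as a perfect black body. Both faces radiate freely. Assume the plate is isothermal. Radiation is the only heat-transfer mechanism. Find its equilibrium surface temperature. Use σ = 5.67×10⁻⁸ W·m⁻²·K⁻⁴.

T ≈ 305 K

At equilibrium, absorbed power = emitted power.
Absorbing cross-section = A = 1.170 m²; emitting surface = 2A = 2.340 m² (ratio 2).
S·A_cross = εσ·A_surf·T⁴  ⇒  T⁴ = S/(2σ).
T⁴ = 1.00·986/(2·5.67×10⁻⁸) = 8.695×10⁹ K⁴.
T = (8.695×10⁹)^(1/4).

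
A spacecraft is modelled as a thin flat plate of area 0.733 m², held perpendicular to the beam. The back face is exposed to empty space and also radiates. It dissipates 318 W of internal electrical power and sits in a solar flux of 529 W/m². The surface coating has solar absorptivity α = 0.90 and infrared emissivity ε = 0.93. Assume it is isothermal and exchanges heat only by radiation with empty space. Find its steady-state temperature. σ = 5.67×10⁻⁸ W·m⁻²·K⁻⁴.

At steady state, absorbed solar power + internal power = radiated power.
Absorbed: α·S·A_cross = 0.90·529·0.7330 = 349.0 W (cross-section A).
Total input = 349.0 + 318 = 667.0 W.
Radiated: εσ·A_surf·T⁴ with A_surf = 2A = 1.466 m².
T⁴ = 667.0/(0.93·5.67×10⁻⁸·1.466) = 8.628×10⁹ K⁴.

T ≈ 305 K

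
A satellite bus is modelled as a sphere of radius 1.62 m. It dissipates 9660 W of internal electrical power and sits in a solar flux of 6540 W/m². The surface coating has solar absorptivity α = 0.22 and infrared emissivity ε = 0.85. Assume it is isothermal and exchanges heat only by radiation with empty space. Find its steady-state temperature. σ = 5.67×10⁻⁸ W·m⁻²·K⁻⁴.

At steady state, absorbed solar power + internal power = radiated power.
Absorbed: α·S·A_cross = 0.22·6540·8.245 = 11860 W (cross-section πr²).
Total input = 11860 + 9660 = 21520 W.
Radiated: εσ·A_surf·T⁴ with A_surf = 4πr² = 32.98 m².
T⁴ = 21520/(0.85·5.67×10⁻⁸·32.98) = 1.354×10¹⁰ K⁴.

T ≈ 341 K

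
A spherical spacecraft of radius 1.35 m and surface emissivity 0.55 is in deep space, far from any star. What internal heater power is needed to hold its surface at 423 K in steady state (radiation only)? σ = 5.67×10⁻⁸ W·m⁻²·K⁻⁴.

P ≈ 22900 W

P = εσ·4πr²·T⁴.
4πr² = 22.90 m²; T⁴ = 3.202×10¹⁰ K⁴.
P = 0.55·5.67×10⁻⁸·22.90·3.202×10¹⁰.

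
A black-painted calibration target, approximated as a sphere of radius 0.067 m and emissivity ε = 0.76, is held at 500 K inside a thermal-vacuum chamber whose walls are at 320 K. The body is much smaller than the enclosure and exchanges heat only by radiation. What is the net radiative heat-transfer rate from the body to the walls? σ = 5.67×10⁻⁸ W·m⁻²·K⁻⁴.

For a small grey body in a large enclosure: P_net = εσA(T_body⁴ − T_wall⁴).
A = 4πr² = 0.05641 m²; T_body⁴ − T_wall⁴ = 6.250×10¹⁰ − 1.049×10¹⁰ = 5.201×10¹⁰ K⁴.
|P_net| = 0.76·5.67×10⁻⁸·0.05641·5.201×10¹⁰.

P_net ≈ 126 W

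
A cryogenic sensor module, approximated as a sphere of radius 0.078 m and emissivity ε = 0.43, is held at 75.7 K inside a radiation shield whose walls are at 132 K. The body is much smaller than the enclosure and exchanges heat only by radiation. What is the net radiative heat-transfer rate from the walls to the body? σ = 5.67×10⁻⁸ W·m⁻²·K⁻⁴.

For a small grey body in a large enclosure: P_net = εσA(T_body⁴ − T_wall⁴).
A = 4πr² = 0.07645 m²; T_body⁴ − T_wall⁴ = 3.284×10⁷ − 3.036×10⁸ = -2.708×10⁸ K⁴.
|P_net| = 0.43·5.67×10⁻⁸·0.07645·2.708×10⁸.

P_net ≈ 0.505 W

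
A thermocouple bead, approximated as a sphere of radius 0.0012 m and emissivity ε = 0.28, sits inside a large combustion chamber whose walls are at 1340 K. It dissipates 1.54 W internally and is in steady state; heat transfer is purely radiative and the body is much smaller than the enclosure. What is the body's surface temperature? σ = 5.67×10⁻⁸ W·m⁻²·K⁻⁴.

For a small grey body in a large enclosure, net radiated power = εσA(T⁴ − T_w⁴).
Steady state: P = εσA(T⁴ − T_w⁴) with A = 4πr² = 1.810×10⁻⁵ m².
T⁴ = P/(εσA) + T_w⁴ = 1.54/(0.28·5.67×10⁻⁸·1.810×10⁻⁵) + (1340)⁴
    = 5.361×10¹² + 3.224×10¹² = 8.585×10¹² K⁴.

T ≈ 1710 K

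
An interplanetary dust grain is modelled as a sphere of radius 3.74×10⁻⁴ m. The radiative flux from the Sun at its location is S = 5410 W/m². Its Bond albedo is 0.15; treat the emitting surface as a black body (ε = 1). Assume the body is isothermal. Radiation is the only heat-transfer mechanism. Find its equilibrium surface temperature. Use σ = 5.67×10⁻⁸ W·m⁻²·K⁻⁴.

T ≈ 377 K

At equilibrium, absorbed power = emitted power.
Absorbing cross-section = πr² = 4.394×10⁻⁷ m²; emitting surface = 4πr² = 1.758×10⁻⁶ m² (ratio 4).
(1−a)S·A_cross = εσ·A_surf·T⁴  ⇒  T⁴ = (1−a)S/(4σ).
T⁴ = 0.850·5410/(4·5.67×10⁻⁸) = 2.028×10¹⁰ K⁴.
T = (2.028×10¹⁰)^(1/4).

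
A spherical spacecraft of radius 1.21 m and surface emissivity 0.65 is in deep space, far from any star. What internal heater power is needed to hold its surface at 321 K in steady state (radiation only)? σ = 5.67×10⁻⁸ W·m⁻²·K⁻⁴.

P = εσ·4πr²·T⁴.
4πr² = 18.40 m²; T⁴ = 1.062×10¹⁰ K⁴.
P = 0.65·5.67×10⁻⁸·18.40·1.062×10¹⁰.

P ≈ 7200 W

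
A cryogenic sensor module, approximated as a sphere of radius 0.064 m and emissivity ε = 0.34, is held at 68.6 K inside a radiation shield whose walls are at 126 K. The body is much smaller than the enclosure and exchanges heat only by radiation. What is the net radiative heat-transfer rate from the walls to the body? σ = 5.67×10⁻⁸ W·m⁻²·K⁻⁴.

P_net ≈ 0.228 W

For a small grey body in a large enclosure: P_net = εσA(T_body⁴ − T_wall⁴).
A = 4πr² = 0.05147 m²; T_body⁴ − T_wall⁴ = 2.215×10⁷ − 2.520×10⁸ = -2.299×10⁸ K⁴.
|P_net| = 0.34·5.67×10⁻⁸·0.05147·2.299×10⁸.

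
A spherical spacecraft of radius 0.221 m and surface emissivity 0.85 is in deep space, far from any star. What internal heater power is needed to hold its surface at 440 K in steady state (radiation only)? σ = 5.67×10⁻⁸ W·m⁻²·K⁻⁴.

P = εσ·4πr²·T⁴.
4πr² = 0.6138 m²; T⁴ = 3.748×10¹⁰ K⁴.
P = 0.85·5.67×10⁻⁸·0.6138·3.748×10¹⁰.

P ≈ 1110 W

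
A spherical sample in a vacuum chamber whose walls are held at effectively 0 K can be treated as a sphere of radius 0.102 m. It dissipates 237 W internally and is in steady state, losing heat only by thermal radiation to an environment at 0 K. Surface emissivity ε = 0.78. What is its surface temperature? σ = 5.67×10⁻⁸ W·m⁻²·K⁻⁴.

T ≈ 450 K

Steady state: internal power = radiated power, P = εσA T⁴.
Radiating area A = 4πr² = 0.1307 m².
T⁴ = P/(εσA) = 237/(0.78·5.67×10⁻⁸·0.1307) = 4.099×10¹⁰ K⁴.
T = (4.099×10¹⁰)^(1/4).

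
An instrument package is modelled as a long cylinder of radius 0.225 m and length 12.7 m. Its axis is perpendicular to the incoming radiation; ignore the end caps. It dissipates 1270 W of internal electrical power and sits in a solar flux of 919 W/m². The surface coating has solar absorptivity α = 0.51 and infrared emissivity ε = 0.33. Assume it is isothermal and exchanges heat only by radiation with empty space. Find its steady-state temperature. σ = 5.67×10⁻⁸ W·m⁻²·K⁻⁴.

At steady state, absorbed solar power + internal power = radiated power.
Absorbed: α·S·A_cross = 0.51·919·5.715 = 2679 W (cross-section 2rL).
Total input = 2679 + 1270 = 3949 W.
Radiated: εσ·A_surf·T⁴ with A_surf = 2πrL = 17.95 m².
T⁴ = 3949/(0.33·5.67×10⁻⁸·17.95) = 1.175×10¹⁰ K⁴.

T ≈ 329 K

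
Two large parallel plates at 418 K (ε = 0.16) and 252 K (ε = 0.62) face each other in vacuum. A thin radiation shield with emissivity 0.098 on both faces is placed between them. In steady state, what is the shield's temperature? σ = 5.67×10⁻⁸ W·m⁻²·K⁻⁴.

T_s ≈ 350 K

In steady state the net flux on the hot side equals that on the cold side.
σ(T₁⁴−T_s⁴)/D₁ = σ(T_s⁴−T₂⁴)/D₂, with D₁ = 1/ε₁+1/ε_s−1 = 15.45, D₂ = 1/ε_s+1/ε₂−1 = 10.82.
Solve for T_s⁴: T_s⁴ = (D₂·T₁⁴ + D₁·T₂⁴)/(D₁+D₂) = 1.494×10¹⁰ K⁴.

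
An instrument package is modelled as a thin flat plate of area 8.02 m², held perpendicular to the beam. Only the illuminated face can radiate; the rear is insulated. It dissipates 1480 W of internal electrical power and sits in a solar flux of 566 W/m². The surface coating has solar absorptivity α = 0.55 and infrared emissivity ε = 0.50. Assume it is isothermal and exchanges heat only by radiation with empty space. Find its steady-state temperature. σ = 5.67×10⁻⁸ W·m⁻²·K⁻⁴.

At steady state, absorbed solar power + internal power = radiated power.
Absorbed: α·S·A_cross = 0.55·566·8.020 = 2497 W (cross-section A).
Total input = 2497 + 1480 = 3977 W.
Radiated: εσ·A_surf·T⁴ with A_surf = A = 8.020 m².
T⁴ = 3977/(0.50·5.67×10⁻⁸·8.020) = 1.749×10¹⁰ K⁴.

T ≈ 364 K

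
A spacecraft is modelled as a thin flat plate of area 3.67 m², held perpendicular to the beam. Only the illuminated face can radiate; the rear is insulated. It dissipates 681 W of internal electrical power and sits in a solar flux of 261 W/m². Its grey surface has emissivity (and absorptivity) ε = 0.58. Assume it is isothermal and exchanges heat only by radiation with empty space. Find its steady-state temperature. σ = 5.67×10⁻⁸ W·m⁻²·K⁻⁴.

At steady state, absorbed solar power + internal power = radiated power.
Absorbed: α·S·A_cross = 0.58·261·3.670 = 555.6 W (cross-section A).
Total input = 555.6 + 681 = 1237 W.
Radiated: εσ·A_surf·T⁴ with A_surf = A = 3.670 m².
T⁴ = 1237/(0.58·5.67×10⁻⁸·3.670) = 1.025×10¹⁰ K⁴.

T ≈ 318 K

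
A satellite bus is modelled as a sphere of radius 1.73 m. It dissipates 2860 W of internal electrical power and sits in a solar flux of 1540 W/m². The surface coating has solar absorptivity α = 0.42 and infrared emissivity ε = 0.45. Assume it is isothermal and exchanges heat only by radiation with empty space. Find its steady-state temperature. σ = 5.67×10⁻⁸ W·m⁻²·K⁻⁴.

At steady state, absorbed solar power + internal power = radiated power.
Absorbed: α·S·A_cross = 0.42·1540·9.402 = 6082 W (cross-section πr²).
Total input = 6082 + 2860 = 8942 W.
Radiated: εσ·A_surf·T⁴ with A_surf = 4πr² = 37.61 m².
T⁴ = 8942/(0.45·5.67×10⁻⁸·37.61) = 9.318×10⁹ K⁴.

T ≈ 311 K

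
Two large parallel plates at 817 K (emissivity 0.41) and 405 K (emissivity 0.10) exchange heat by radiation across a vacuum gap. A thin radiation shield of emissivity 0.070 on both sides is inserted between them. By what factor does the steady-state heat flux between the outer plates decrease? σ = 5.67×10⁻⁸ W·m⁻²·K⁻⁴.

factor ≈ 3.41

Without shield: q₀ = σΔ(T⁴)/(1/ε₁+1/ε₂−1) with denominator 11.44.
With shield the two gaps are in series; the resistances add: (1/ε₁+1/ε_s−1)+(1/ε_s+1/ε₂−1) = 15.72+23.29 = 39.01.
Heat-flux ratio q₀/q = 39.01/11.44.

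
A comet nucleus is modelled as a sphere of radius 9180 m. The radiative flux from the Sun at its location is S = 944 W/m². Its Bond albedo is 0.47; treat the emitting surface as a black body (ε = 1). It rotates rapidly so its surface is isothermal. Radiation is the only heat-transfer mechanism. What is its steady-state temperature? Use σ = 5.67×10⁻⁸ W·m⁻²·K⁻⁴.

At equilibrium, absorbed power = emitted power.
Absorbing cross-section = πr² = 2.647×10⁸ m²; emitting surface = 4πr² = 1.059×10⁹ m² (ratio 4).
(1−a)S·A_cross = εσ·A_surf·T⁴  ⇒  T⁴ = (1−a)S/(4σ).
T⁴ = 0.530·944/(4·5.67×10⁻⁸) = 2.206×10⁹ K⁴.
T = (2.206×10⁹)^(1/4).

T ≈ 217 K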